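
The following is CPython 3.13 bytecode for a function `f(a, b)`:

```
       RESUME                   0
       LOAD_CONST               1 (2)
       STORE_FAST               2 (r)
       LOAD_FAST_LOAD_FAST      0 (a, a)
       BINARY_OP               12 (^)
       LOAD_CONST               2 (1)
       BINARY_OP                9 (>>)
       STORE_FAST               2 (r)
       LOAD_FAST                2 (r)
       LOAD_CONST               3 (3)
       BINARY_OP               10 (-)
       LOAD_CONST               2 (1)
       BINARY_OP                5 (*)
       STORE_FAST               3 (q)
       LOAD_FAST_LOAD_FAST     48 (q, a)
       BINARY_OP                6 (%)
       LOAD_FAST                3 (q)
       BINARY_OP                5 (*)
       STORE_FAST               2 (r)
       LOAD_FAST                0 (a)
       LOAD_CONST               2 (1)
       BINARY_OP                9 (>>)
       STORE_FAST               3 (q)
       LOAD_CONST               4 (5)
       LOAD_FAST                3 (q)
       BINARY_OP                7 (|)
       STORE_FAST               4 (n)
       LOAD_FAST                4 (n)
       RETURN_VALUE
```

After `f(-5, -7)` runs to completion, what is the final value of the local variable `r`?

LOAD_CONST → push 2. Stack: [2]
STORE_FAST r → r=2. Stack: []
LOAD_FAST_LOAD_FAST a,a → push -5,-5. Stack: [-5, -5]
BINARY_OP ^ → -5 ^ -5 = 0. Stack: [0]
LOAD_CONST → push 1. Stack: [0, 1]
BINARY_OP >> → 0 >> 1 = 0. Stack: [0]
STORE_FAST r → r=0. Stack: []
LOAD_FAST r → push 0. Stack: [0]
LOAD_CONST → push 3. Stack: [0, 3]
BINARY_OP - → 0 - 3 = -3. Stack: [-3]
LOAD_CONST → push 1. Stack: [-3, 1]
BINARY_OP * → -3 * 1 = -3. Stack: [-3]
STORE_FAST q → q=-3. Stack: []
LOAD_FAST_LOAD_FAST q,a → push -3,-5. Stack: [-3, -5]
BINARY_OP % → -3 % -5 = -3. Stack: [-3]
LOAD_FAST q → push -3. Stack: [-3, -3]
BINARY_OP * → -3 * -3 = 9. Stack: [9]
STORE_FAST r → r=9. Stack: []
LOAD_FAST a → push -5. Stack: [-5]
LOAD_CONST → push 1. Stack: [-5, 1]
BINARY_OP >> → -5 >> 1 = -3. Stack: [-3]
STORE_FAST q → q=-3. Stack: []
LOAD_CONST → push 5. Stack: [5]
LOAD_FAST q → push -3. Stack: [5, -3]
BINARY_OP | → 5 | -3 = -3. Stack: [-3]
STORE_FAST n → n=-3. Stack: []
LOAD_FAST n → push -3. Stack: [-3]
RETURN_VALUE → return -3.

9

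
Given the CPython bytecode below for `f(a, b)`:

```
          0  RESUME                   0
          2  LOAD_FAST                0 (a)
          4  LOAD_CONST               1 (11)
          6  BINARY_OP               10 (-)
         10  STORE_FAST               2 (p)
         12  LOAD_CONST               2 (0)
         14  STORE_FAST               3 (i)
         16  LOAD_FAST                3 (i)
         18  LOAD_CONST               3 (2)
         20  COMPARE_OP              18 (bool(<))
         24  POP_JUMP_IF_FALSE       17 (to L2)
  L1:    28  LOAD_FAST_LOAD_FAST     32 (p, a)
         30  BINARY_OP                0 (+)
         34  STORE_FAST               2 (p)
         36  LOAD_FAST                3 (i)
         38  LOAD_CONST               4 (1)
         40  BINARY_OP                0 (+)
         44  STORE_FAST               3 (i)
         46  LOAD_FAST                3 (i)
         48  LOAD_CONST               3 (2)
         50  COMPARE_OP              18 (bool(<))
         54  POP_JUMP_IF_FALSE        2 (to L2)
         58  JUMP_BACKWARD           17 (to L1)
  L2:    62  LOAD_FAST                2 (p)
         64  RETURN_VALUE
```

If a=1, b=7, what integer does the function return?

-8

LOAD_FAST a → push 1. Stack: [1]
LOAD_CONST → push 11. Stack: [1, 11]
BINARY_OP - → 1 - 11 = -10. Stack: [-10]
STORE_FAST p → p=-10. Stack: []
LOAD_CONST → push 0. Stack: [0]
STORE_FAST i → i=0. Stack: []
LOAD_FAST i → push 0. Stack: [0]
LOAD_CONST → push 2. Stack: [0, 2]
COMPARE_OP bool(<) → 0 vs 2 = True. Stack: [True]
POP_JUMP_IF_FALSE → pop True; no jump. Stack: []
LOAD_FAST_LOAD_FAST p,a → push -10,1. Stack: [-10, 1]
BINARY_OP + → -10 + 1 = -9. Stack: [-9]
STORE_FAST p → p=-9. Stack: []
LOAD_FAST i → push 0. Stack: [0]
LOAD_CONST → push 1. Stack: [0, 1]
BINARY_OP + → 0 + 1 = 1. Stack: [1]
STORE_FAST i → i=1. Stack: []
LOAD_FAST i → push 1. Stack: [1]
LOAD_CONST → push 2. Stack: [1, 2]
COMPARE_OP bool(<) → 1 vs 2 = True. Stack: [True]
POP_JUMP_IF_FALSE → pop True; no jump. Stack: []
LOAD_FAST_LOAD_FAST p,a → push -9,1. Stack: [-9, 1]
BINARY_OP + → -9 + 1 = -8. Stack: [-8]
STORE_FAST p → p=-8. Stack: []
LOAD_FAST i → push 1. Stack: [1]
LOAD_CONST → push 1. Stack: [1, 1]
BINARY_OP + → 1 + 1 = 2. Stack: [2]
STORE_FAST i → i=2. Stack: []
LOAD_FAST i → push 2. Stack: [2]
LOAD_CONST → push 2. Stack: [2, 2]
COMPARE_OP bool(<) → 2 vs 2 = False. Stack: [False]
POP_JUMP_IF_FALSE → pop False; jump. Stack: []
LOAD_FAST p → push -8. Stack: [-8]
RETURN_VALUE → return -8.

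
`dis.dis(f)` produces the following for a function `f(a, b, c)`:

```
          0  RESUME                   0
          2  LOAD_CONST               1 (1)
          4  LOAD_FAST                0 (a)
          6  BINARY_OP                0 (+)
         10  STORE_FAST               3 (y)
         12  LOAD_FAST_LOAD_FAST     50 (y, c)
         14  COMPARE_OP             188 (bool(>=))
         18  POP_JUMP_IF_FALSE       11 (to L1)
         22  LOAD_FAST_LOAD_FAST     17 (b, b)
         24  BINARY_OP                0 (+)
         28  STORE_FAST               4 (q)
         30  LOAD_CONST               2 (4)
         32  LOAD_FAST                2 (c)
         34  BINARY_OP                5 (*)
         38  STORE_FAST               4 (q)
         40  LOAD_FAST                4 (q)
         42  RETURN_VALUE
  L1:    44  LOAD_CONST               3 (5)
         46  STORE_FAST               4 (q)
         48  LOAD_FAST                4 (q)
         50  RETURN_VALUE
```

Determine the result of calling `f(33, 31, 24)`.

LOAD_CONST → push 1. Stack: [1]
LOAD_FAST a → push 33. Stack: [1, 33]
BINARY_OP + → 1 + 33 = 34. Stack: [34]
STORE_FAST y → y=34. Stack: []
LOAD_FAST_LOAD_FAST y,c → push 34,24. Stack: [34, 24]
COMPARE_OP bool(>=) → 34 vs 24 = True. Stack: [True]
POP_JUMP_IF_FALSE → pop True; no jump. Stack: []
LOAD_FAST_LOAD_FAST b,b → push 31,31. Stack: [31, 31]
BINARY_OP + → 31 + 31 = 62. Stack: [62]
STORE_FAST q → q=62. Stack: []
LOAD_CONST → push 4. Stack: [4]
LOAD_FAST c → push 24. Stack: [4, 24]
BINARY_OP * → 4 * 24 = 96. Stack: [96]
STORE_FAST q → q=96. Stack: []
LOAD_FAST q → push 96. Stack: [96]
RETURN_VALUE → return 96.

96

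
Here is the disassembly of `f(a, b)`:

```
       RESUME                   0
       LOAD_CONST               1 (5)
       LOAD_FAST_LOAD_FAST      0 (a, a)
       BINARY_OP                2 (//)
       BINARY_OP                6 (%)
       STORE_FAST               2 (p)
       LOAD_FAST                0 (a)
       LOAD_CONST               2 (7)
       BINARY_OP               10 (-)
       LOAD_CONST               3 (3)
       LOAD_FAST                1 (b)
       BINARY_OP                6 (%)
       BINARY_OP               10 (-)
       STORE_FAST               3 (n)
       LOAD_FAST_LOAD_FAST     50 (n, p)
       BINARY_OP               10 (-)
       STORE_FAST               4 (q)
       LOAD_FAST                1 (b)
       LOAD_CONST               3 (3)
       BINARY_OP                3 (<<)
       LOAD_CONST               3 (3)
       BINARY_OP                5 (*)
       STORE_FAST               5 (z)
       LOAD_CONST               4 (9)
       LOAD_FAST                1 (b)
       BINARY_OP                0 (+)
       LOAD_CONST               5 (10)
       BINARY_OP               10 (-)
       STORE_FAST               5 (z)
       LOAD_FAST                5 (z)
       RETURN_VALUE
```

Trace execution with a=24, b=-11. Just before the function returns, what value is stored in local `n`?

LOAD_CONST → push 5. Stack: [5]
LOAD_FAST_LOAD_FAST a,a → push 24,24. Stack: [5, 24, 24]
BINARY_OP // → 24 // 24 = 1. Stack: [5, 1]
BINARY_OP % → 5 % 1 = 0. Stack: [0]
STORE_FAST p → p=0. Stack: []
LOAD_FAST a → push 24. Stack: [24]
LOAD_CONST → push 7. Stack: [24, 7]
BINARY_OP - → 24 - 7 = 17. Stack: [17]
LOAD_CONST → push 3. Stack: [17, 3]
LOAD_FAST b → push -11. Stack: [17, 3, -11]
BINARY_OP % → 3 % -11 = -8. Stack: [17, -8]
BINARY_OP - → 17 - -8 = 25. Stack: [25]
STORE_FAST n → n=25. Stack: []
LOAD_FAST_LOAD_FAST n,p → push 25,0. Stack: [25, 0]
BINARY_OP - → 25 - 0 = 25. Stack: [25]
STORE_FAST q → q=25. Stack: []
LOAD_FAST b → push -11. Stack: [-11]
LOAD_CONST → push 3. Stack: [-11, 3]
BINARY_OP << → -11 << 3 = -88. Stack: [-88]
LOAD_CONST → push 3. Stack: [-88, 3]
BINARY_OP * → -88 * 3 = -264. Stack: [-264]
STORE_FAST z → z=-264. Stack: []
LOAD_CONST → push 9. Stack: [9]
LOAD_FAST b → push -11. Stack: [9, -11]
BINARY_OP + → 9 + -11 = -2. Stack: [-2]
LOAD_CONST → push 10. Stack: [-2, 10]
BINARY_OP - → -2 - 10 = -12. Stack: [-12]
STORE_FAST z → z=-12. Stack: []
LOAD_FAST z → push -12. Stack: [-12]
RETURN_VALUE → return -12.

25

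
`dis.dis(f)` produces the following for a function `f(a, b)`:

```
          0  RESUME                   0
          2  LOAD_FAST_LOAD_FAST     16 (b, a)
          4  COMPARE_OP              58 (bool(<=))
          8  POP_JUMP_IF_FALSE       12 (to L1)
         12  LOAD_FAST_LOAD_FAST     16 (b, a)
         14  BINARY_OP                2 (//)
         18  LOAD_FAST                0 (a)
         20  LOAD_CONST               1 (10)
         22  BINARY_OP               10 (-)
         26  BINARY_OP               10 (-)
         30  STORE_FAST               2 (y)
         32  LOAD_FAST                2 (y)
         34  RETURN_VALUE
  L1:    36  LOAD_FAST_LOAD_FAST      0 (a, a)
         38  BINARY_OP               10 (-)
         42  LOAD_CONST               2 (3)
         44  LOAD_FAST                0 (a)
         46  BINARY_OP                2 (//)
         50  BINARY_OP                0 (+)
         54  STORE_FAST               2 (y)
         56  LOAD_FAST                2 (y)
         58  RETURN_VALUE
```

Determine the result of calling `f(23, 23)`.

LOAD_FAST_LOAD_FAST b,a → push 23,23. Stack: [23, 23]
COMPARE_OP bool(<=) → 23 vs 23 = True. Stack: [True]
POP_JUMP_IF_FALSE → pop True; no jump. Stack: []
LOAD_FAST_LOAD_FAST b,a → push 23,23. Stack: [23, 23]
BINARY_OP // → 23 // 23 = 1. Stack: [1]
LOAD_FAST a → push 23. Stack: [1, 23]
LOAD_CONST → push 10. Stack: [1, 23, 10]
BINARY_OP - → 23 - 10 = 13. Stack: [1, 13]
BINARY_OP - → 1 - 13 = -12. Stack: [-12]
STORE_FAST y → y=-12. Stack: []
LOAD_FAST y → push -12. Stack: [-12]
RETURN_VALUE → return -12.

-12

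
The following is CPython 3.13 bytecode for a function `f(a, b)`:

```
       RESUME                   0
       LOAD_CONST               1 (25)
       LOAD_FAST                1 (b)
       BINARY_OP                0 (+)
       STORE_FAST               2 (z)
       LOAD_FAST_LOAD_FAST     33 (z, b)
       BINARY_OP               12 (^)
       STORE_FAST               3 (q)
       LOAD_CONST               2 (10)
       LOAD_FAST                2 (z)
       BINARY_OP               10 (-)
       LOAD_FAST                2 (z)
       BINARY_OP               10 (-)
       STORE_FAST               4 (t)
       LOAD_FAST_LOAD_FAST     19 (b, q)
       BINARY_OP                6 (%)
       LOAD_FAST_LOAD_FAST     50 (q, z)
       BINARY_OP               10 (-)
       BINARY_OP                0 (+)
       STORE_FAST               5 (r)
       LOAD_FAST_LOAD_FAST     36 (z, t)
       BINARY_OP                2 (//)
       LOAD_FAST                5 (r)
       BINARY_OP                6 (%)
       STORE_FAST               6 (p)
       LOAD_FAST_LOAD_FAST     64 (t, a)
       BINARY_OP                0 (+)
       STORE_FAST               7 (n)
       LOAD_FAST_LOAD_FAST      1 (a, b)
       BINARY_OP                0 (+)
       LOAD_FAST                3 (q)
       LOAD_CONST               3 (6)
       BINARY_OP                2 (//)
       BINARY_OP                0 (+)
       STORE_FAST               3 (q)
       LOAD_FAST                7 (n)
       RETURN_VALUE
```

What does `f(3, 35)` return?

-107

LOAD_CONST → push 25. Stack: [25]
LOAD_FAST b → push 35. Stack: [25, 35]
BINARY_OP + → 25 + 35 = 60. Stack: [60]
STORE_FAST z → z=60. Stack: []
LOAD_FAST_LOAD_FAST z,b → push 60,35. Stack: [60, 35]
BINARY_OP ^ → 60 ^ 35 = 31. Stack: [31]
STORE_FAST q → q=31. Stack: []
LOAD_CONST → push 10. Stack: [10]
LOAD_FAST z → push 60. Stack: [10, 60]
BINARY_OP - → 10 - 60 = -50. Stack: [-50]
LOAD_FAST z → push 60. Stack: [-50, 60]
BINARY_OP - → -50 - 60 = -110. Stack: [-110]
STORE_FAST t → t=-110. Stack: []
LOAD_FAST_LOAD_FAST b,q → push 35,31. Stack: [35, 31]
BINARY_OP % → 35 % 31 = 4. Stack: [4]
LOAD_FAST_LOAD_FAST q,z → push 31,60. Stack: [4, 31, 60]
BINARY_OP - → 31 - 60 = -29. Stack: [4, -29]
BINARY_OP + → 4 + -29 = -25. Stack: [-25]
STORE_FAST r → r=-25. Stack: []
LOAD_FAST_LOAD_FAST z,t → push 60,-110. Stack: [60, -110]
BINARY_OP // → 60 // -110 = -1. Stack: [-1]
LOAD_FAST r → push -25. Stack: [-1, -25]
BINARY_OP % → -1 % -25 = -1. Stack: [-1]
STORE_FAST p → p=-1. Stack: []
LOAD_FAST_LOAD_FAST t,a → push -110,3. Stack: [-110, 3]
BINARY_OP + → -110 + 3 = -107. Stack: [-107]
STORE_FAST n → n=-107. Stack: []
LOAD_FAST_LOAD_FAST a,b → push 3,35. Stack: [3, 35]
BINARY_OP + → 3 + 35 = 38. Stack: [38]
LOAD_FAST q → push 31. Stack: [38, 31]
LOAD_CONST → push 6. Stack: [38, 31, 6]
BINARY_OP // → 31 // 6 = 5. Stack: [38, 5]
BINARY_OP + → 38 + 5 = 43. Stack: [43]
STORE_FAST q → q=43. Stack: []
LOAD_FAST n → push -107. Stack: [-107]
RETURN_VALUE → return -107.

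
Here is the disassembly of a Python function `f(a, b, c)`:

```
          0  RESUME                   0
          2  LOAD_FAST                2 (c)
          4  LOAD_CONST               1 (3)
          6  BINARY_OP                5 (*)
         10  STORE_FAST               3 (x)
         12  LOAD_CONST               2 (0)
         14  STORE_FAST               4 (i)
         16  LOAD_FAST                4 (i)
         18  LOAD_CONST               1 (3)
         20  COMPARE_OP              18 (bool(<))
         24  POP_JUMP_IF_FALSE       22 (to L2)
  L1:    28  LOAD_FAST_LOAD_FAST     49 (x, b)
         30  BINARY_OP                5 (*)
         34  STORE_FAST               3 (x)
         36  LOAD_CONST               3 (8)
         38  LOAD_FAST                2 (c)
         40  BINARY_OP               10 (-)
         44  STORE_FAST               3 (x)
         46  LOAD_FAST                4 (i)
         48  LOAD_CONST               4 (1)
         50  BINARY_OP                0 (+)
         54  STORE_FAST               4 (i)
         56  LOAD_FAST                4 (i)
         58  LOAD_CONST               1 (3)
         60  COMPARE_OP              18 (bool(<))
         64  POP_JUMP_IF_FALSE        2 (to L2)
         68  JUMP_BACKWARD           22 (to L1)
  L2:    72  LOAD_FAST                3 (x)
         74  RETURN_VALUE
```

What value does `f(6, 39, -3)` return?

11

LOAD_FAST c → push -3. Stack: [-3]
LOAD_CONST → push 3. Stack: [-3, 3]
BINARY_OP * → -3 * 3 = -9. Stack: [-9]
STORE_FAST x → x=-9. Stack: []
LOAD_CONST → push 0. Stack: [0]
STORE_FAST i → i=0. Stack: []
LOAD_FAST i → push 0. Stack: [0]
LOAD_CONST → push 3. Stack: [0, 3]
COMPARE_OP bool(<) → 0 vs 3 = True. Stack: [True]
POP_JUMP_IF_FALSE → pop True; no jump. Stack: []
LOAD_FAST_LOAD_FAST x,b → push -9,39. Stack: [-9, 39]
BINARY_OP * → -9 * 39 = -351. Stack: [-351]
STORE_FAST x → x=-351. Stack: []
LOAD_CONST → push 8. Stack: [8]
LOAD_FAST c → push -3. Stack: [8, -3]
BINARY_OP - → 8 - -3 = 11. Stack: [11]
STORE_FAST x → x=11. Stack: []
LOAD_FAST i → push 0. Stack: [0]
LOAD_CONST → push 1. Stack: [0, 1]
BINARY_OP + → 0 + 1 = 1. Stack: [1]
STORE_FAST i → i=1. Stack: []
LOAD_FAST i → push 1. Stack: [1]
LOAD_CONST → push 3. Stack: [1, 3]
COMPARE_OP bool(<) → 1 vs 3 = True. Stack: [True]
POP_JUMP_IF_FALSE → pop True; no jump. Stack: []
LOAD_FAST_LOAD_FAST x,b → push 11,39. Stack: [11, 39]
BINARY_OP * → 11 * 39 = 429. Stack: [429]
STORE_FAST x → x=429. Stack: []
LOAD_CONST → push 8. Stack: [8]
LOAD_FAST c → push -3. Stack: [8, -3]
BINARY_OP - → 8 - -3 = 11. Stack: [11]
STORE_FAST x → x=11. Stack: []
LOAD_FAST i → push 1. Stack: [1]
LOAD_CONST → push 1. Stack: [1, 1]
BINARY_OP + → 1 + 1 = 2. Stack: [2]
STORE_FAST i → i=2. Stack: []
LOAD_FAST i → push 2. Stack: [2]
LOAD_CONST → push 3. Stack: [2, 3]
COMPARE_OP bool(<) → 2 vs 3 = True. Stack: [True]
POP_JUMP_IF_FALSE → pop True; no jump. Stack: []
LOAD_FAST_LOAD_FAST x,b → push 11,39. Stack: [11, 39]
BINARY_OP * → 11 * 39 = 429. Stack: [429]
STORE_FAST x → x=429. Stack: []
LOAD_CONST → push 8. Stack: [8]
LOAD_FAST c → push -3. Stack: [8, -3]
BINARY_OP - → 8 - -3 = 11. Stack: [11]
STORE_FAST x → x=11. Stack: []
LOAD_FAST i → push 2. Stack: [2]
LOAD_CONST → push 1. Stack: [2, 1]
BINARY_OP + → 2 + 1 = 3. Stack: [3]
STORE_FAST i → i=3. Stack: []
LOAD_FAST i → push 3. Stack: [3]
LOAD_CONST → push 3. Stack: [3, 3]
COMPARE_OP bool(<) → 3 vs 3 = False. Stack: [False]
POP_JUMP_IF_FALSE → pop False; jump. Stack: []
LOAD_FAST x → push 11. Stack: [11]
RETURN_VALUE → return 11.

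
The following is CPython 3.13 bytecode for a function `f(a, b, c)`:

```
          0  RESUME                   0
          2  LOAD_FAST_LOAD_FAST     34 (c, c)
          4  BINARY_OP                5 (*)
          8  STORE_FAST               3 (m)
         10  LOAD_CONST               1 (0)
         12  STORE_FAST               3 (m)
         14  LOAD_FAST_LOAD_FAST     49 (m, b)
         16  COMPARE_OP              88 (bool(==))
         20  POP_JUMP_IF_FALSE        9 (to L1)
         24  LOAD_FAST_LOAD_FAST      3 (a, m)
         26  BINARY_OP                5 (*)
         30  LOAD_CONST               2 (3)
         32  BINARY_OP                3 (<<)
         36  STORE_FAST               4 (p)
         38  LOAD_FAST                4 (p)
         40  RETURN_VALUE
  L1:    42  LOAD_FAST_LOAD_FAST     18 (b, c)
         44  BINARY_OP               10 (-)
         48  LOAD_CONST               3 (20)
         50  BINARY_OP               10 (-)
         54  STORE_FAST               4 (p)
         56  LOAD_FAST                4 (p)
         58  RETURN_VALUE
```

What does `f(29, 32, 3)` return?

LOAD_FAST_LOAD_FAST c,c → push 3,3. Stack: [3, 3]
BINARY_OP * → 3 * 3 = 9. Stack: [9]
STORE_FAST m → m=9. Stack: []
LOAD_CONST → push 0. Stack: [0]
STORE_FAST m → m=0. Stack: []
LOAD_FAST_LOAD_FAST m,b → push 0,32. Stack: [0, 32]
COMPARE_OP bool(==) → 0 vs 32 = False. Stack: [False]
POP_JUMP_IF_FALSE → pop False; jump. Stack: []
LOAD_FAST_LOAD_FAST b,c → push 32,3. Stack: [32, 3]
BINARY_OP - → 32 - 3 = 29. Stack: [29]
LOAD_CONST → push 20. Stack: [29, 20]
BINARY_OP - → 29 - 20 = 9. Stack: [9]
STORE_FAST p → p=9. Stack: []
LOAD_FAST p → push 9. Stack: [9]
RETURN_VALUE → return 9.

9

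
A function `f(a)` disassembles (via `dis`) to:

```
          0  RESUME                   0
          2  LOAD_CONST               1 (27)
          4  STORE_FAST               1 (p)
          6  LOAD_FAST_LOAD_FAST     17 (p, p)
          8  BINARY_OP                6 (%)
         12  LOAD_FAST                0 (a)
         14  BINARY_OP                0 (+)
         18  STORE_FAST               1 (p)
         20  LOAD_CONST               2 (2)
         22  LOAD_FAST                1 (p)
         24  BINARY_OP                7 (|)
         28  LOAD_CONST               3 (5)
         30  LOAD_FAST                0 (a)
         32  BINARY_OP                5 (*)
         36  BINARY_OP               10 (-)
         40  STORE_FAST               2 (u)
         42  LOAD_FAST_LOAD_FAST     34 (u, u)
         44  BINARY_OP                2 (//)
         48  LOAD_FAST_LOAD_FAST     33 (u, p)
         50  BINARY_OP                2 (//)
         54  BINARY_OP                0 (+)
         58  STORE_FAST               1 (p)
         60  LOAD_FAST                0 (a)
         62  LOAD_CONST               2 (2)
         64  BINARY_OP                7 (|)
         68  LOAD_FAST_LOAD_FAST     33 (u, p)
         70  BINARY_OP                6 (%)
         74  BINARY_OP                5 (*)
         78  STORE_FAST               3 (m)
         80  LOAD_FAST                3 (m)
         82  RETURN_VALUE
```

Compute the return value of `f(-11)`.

18

LOAD_CONST → push 27. Stack: [27]
STORE_FAST p → p=27. Stack: []
LOAD_FAST_LOAD_FAST p,p → push 27,27. Stack: [27, 27]
BINARY_OP % → 27 % 27 = 0. Stack: [0]
LOAD_FAST a → push -11. Stack: [0, -11]
BINARY_OP + → 0 + -11 = -11. Stack: [-11]
STORE_FAST p → p=-11. Stack: []
LOAD_CONST → push 2. Stack: [2]
LOAD_FAST p → push -11. Stack: [2, -11]
BINARY_OP | → 2 | -11 = -9. Stack: [-9]
LOAD_CONST → push 5. Stack: [-9, 5]
LOAD_FAST a → push -11. Stack: [-9, 5, -11]
BINARY_OP * → 5 * -11 = -55. Stack: [-9, -55]
BINARY_OP - → -9 - -55 = 46. Stack: [46]
STORE_FAST u → u=46. Stack: []
LOAD_FAST_LOAD_FAST u,u → push 46,46. Stack: [46, 46]
BINARY_OP // → 46 // 46 = 1. Stack: [1]
LOAD_FAST_LOAD_FAST u,p → push 46,-11. Stack: [1, 46, -11]
BINARY_OP // → 46 // -11 = -5. Stack: [1, -5]
BINARY_OP + → 1 + -5 = -4. Stack: [-4]
STORE_FAST p → p=-4. Stack: []
LOAD_FAST a → push -11. Stack: [-11]
LOAD_CONST → push 2. Stack: [-11, 2]
BINARY_OP | → -11 | 2 = -9. Stack: [-9]
LOAD_FAST_LOAD_FAST u,p → push 46,-4. Stack: [-9, 46, -4]
BINARY_OP % → 46 % -4 = -2. Stack: [-9, -2]
BINARY_OP * → -9 * -2 = 18. Stack: [18]
STORE_FAST m → m=18. Stack: []
LOAD_FAST m → push 18. Stack: [18]
RETURN_VALUE → return 18.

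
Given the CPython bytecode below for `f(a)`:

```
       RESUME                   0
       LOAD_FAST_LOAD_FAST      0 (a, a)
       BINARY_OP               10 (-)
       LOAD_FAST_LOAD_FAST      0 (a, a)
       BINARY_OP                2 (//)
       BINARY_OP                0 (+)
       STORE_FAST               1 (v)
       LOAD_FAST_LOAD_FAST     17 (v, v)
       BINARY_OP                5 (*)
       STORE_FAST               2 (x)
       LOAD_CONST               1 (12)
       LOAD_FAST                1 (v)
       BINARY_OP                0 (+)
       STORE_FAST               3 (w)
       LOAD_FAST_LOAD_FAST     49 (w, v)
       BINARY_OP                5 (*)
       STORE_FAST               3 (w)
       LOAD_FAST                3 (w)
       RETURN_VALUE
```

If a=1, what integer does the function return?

13

LOAD_FAST_LOAD_FAST a,a → push 1,1. Stack: [1, 1]
BINARY_OP - → 1 - 1 = 0. Stack: [0]
LOAD_FAST_LOAD_FAST a,a → push 1,1. Stack: [0, 1, 1]
BINARY_OP // → 1 // 1 = 1. Stack: [0, 1]
BINARY_OP + → 0 + 1 = 1. Stack: [1]
STORE_FAST v → v=1. Stack: []
LOAD_FAST_LOAD_FAST v,v → push 1,1. Stack: [1, 1]
BINARY_OP * → 1 * 1 = 1. Stack: [1]
STORE_FAST x → x=1. Stack: []
LOAD_CONST → push 12. Stack: [12]
LOAD_FAST v → push 1. Stack: [12, 1]
BINARY_OP + → 12 + 1 = 13. Stack: [13]
STORE_FAST w → w=13. Stack: []
LOAD_FAST_LOAD_FAST w,v → push 13,1. Stack: [13, 1]
BINARY_OP * → 13 * 1 = 13. Stack: [13]
STORE_FAST w → w=13. Stack: []
LOAD_FAST w → push 13. Stack: [13]
RETURN_VALUE → return 13.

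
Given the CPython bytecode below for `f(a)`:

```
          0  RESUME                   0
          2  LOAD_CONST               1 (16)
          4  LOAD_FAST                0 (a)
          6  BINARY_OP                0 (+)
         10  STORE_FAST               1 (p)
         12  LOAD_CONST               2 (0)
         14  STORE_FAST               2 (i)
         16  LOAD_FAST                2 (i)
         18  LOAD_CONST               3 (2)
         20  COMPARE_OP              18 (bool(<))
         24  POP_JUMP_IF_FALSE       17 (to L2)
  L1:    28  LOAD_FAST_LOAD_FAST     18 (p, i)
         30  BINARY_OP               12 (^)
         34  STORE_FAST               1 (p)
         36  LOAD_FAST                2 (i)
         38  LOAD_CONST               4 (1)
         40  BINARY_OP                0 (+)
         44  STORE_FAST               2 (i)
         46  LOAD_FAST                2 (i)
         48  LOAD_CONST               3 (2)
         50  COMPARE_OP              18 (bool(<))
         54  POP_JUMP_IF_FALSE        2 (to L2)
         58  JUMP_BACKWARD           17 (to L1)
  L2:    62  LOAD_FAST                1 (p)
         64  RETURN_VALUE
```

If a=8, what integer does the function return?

25

LOAD_CONST → push 16. Stack: [16]
LOAD_FAST a → push 8. Stack: [16, 8]
BINARY_OP + → 16 + 8 = 24. Stack: [24]
STORE_FAST p → p=24. Stack: []
LOAD_CONST → push 0. Stack: [0]
STORE_FAST i → i=0. Stack: []
LOAD_FAST i → push 0. Stack: [0]
LOAD_CONST → push 2. Stack: [0, 2]
COMPARE_OP bool(<) → 0 vs 2 = True. Stack: [True]
POP_JUMP_IF_FALSE → pop True; no jump. Stack: []
LOAD_FAST_LOAD_FAST p,i → push 24,0. Stack: [24, 0]
BINARY_OP ^ → 24 ^ 0 = 24. Stack: [24]
STORE_FAST p → p=24. Stack: []
LOAD_FAST i → push 0. Stack: [0]
LOAD_CONST → push 1. Stack: [0, 1]
BINARY_OP + → 0 + 1 = 1. Stack: [1]
STORE_FAST i → i=1. Stack: []
LOAD_FAST i → push 1. Stack: [1]
LOAD_CONST → push 2. Stack: [1, 2]
COMPARE_OP bool(<) → 1 vs 2 = True. Stack: [True]
POP_JUMP_IF_FALSE → pop True; no jump. Stack: []
LOAD_FAST_LOAD_FAST p,i → push 24,1. Stack: [24, 1]
BINARY_OP ^ → 24 ^ 1 = 25. Stack: [25]
STORE_FAST p → p=25. Stack: []
LOAD_FAST i → push 1. Stack: [1]
LOAD_CONST → push 1. Stack: [1, 1]
BINARY_OP + → 1 + 1 = 2. Stack: [2]
STORE_FAST i → i=2. Stack: []
LOAD_FAST i → push 2. Stack: [2]
LOAD_CONST → push 2. Stack: [2, 2]
COMPARE_OP bool(<) → 2 vs 2 = False. Stack: [False]
POP_JUMP_IF_FALSE → pop False; jump. Stack: []
LOAD_FAST p → push 25. Stack: [25]
RETURN_VALUE → return 25.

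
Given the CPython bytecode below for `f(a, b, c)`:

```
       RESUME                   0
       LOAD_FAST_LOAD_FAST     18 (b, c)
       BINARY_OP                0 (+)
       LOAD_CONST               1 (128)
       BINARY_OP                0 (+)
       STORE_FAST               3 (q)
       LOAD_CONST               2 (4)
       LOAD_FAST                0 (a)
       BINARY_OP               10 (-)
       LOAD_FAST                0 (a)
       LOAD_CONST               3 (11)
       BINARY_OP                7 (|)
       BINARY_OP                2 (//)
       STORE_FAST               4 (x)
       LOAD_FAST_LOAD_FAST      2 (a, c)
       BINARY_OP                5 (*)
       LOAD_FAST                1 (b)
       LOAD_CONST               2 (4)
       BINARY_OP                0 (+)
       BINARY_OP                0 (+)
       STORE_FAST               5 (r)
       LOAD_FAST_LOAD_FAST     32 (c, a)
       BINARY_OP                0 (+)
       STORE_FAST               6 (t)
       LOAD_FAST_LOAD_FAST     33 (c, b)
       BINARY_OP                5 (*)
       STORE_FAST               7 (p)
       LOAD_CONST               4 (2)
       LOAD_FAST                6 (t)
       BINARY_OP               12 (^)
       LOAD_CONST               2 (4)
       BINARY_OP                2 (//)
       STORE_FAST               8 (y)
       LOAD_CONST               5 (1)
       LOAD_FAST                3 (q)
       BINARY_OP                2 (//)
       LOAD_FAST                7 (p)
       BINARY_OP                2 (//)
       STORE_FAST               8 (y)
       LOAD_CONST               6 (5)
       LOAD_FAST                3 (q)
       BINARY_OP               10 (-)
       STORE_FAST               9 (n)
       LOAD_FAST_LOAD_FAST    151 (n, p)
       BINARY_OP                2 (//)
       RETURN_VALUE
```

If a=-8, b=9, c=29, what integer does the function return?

LOAD_FAST_LOAD_FAST b,c → push 9,29. Stack: [9, 29]
BINARY_OP + → 9 + 29 = 38. Stack: [38]
LOAD_CONST → push 128. Stack: [38, 128]
BINARY_OP + → 38 + 128 = 166. Stack: [166]
STORE_FAST q → q=166. Stack: []
LOAD_CONST → push 4. Stack: [4]
LOAD_FAST a → push -8. Stack: [4, -8]
BINARY_OP - → 4 - -8 = 12. Stack: [12]
LOAD_FAST a → push -8. Stack: [12, -8]
LOAD_CONST → push 11. Stack: [12, -8, 11]
BINARY_OP | → -8 | 11 = -5. Stack: [12, -5]
BINARY_OP // → 12 // -5 = -3. Stack: [-3]
STORE_FAST x → x=-3. Stack: []
LOAD_FAST_LOAD_FAST a,c → push -8,29. Stack: [-8, 29]
BINARY_OP * → -8 * 29 = -232. Stack: [-232]
LOAD_FAST b → push 9. Stack: [-232, 9]
LOAD_CONST → push 4. Stack: [-232, 9, 4]
BINARY_OP + → 9 + 4 = 13. Stack: [-232, 13]
BINARY_OP + → -232 + 13 = -219. Stack: [-219]
STORE_FAST r → r=-219. Stack: []
LOAD_FAST_LOAD_FAST c,a → push 29,-8. Stack: [29, -8]
BINARY_OP + → 29 + -8 = 21. Stack: [21]
STORE_FAST t → t=21. Stack: []
LOAD_FAST_LOAD_FAST c,b → push 29,9. Stack: [29, 9]
BINARY_OP * → 29 * 9 = 261. Stack: [261]
STORE_FAST p → p=261. Stack: []
LOAD_CONST → push 2. Stack: [2]
LOAD_FAST t → push 21. Stack: [2, 21]
BINARY_OP ^ → 2 ^ 21 = 23. Stack: [23]
LOAD_CONST → push 4. Stack: [23, 4]
BINARY_OP // → 23 // 4 = 5. Stack: [5]
STORE_FAST y → y=5. Stack: []
LOAD_CONST → push 1. Stack: [1]
LOAD_FAST q → push 166. Stack: [1, 166]
BINARY_OP // → 1 // 166 = 0. Stack: [0]
LOAD_FAST p → push 261. Stack: [0, 261]
BINARY_OP // → 0 // 261 = 0. Stack: [0]
STORE_FAST y → y=0. Stack: []
LOAD_CONST → push 5. Stack: [5]
LOAD_FAST q → push 166. Stack: [5, 166]
BINARY_OP - → 5 - 166 = -161. Stack: [-161]
STORE_FAST n → n=-161. Stack: []
LOAD_FAST_LOAD_FAST n,p → push -161,261. Stack: [-161, 261]
BINARY_OP // → -161 // 261 = -1. Stack: [-1]
RETURN_VALUE → return -1.

-1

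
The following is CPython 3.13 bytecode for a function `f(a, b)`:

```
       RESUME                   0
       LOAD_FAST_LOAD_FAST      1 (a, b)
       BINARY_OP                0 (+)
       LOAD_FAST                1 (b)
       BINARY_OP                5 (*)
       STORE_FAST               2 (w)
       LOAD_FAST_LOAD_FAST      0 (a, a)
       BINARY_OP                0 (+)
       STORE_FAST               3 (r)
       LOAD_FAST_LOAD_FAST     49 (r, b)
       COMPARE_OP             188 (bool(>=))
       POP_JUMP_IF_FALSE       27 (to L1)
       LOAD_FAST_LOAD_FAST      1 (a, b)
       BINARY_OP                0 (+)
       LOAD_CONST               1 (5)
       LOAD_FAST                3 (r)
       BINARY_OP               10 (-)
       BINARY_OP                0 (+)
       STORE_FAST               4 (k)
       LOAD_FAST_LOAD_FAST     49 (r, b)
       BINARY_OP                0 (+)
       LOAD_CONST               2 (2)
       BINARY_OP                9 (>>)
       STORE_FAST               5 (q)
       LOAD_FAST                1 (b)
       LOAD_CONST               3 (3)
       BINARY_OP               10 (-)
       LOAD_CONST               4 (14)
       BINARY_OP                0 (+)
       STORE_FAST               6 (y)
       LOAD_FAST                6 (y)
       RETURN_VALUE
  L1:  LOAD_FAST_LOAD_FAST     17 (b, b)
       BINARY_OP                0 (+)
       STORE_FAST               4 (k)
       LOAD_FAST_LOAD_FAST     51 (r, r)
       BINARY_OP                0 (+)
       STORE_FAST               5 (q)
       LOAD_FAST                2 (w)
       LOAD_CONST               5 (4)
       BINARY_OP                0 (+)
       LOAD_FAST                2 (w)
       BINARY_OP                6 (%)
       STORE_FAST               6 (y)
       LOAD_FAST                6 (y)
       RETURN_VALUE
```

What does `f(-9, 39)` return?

4

LOAD_FAST_LOAD_FAST a,b → push -9,39. Stack: [-9, 39]
BINARY_OP + → -9 + 39 = 30. Stack: [30]
LOAD_FAST b → push 39. Stack: [30, 39]
BINARY_OP * → 30 * 39 = 1170. Stack: [1170]
STORE_FAST w → w=1170. Stack: []
LOAD_FAST_LOAD_FAST a,a → push -9,-9. Stack: [-9, -9]
BINARY_OP + → -9 + -9 = -18. Stack: [-18]
STORE_FAST r → r=-18. Stack: []
LOAD_FAST_LOAD_FAST r,b → push -18,39. Stack: [-18, 39]
COMPARE_OP bool(>=) → -18 vs 39 = False. Stack: [False]
POP_JUMP_IF_FALSE → pop False; jump. Stack: []
LOAD_FAST_LOAD_FAST b,b → push 39,39. Stack: [39, 39]
BINARY_OP + → 39 + 39 = 78. Stack: [78]
STORE_FAST k → k=78. Stack: []
LOAD_FAST_LOAD_FAST r,r → push -18,-18. Stack: [-18, -18]
BINARY_OP + → -18 + -18 = -36. Stack: [-36]
STORE_FAST q → q=-36. Stack: []
LOAD_FAST w → push 1170. Stack: [1170]
LOAD_CONST → push 4. Stack: [1170, 4]
BINARY_OP + → 1170 + 4 = 1174. Stack: [1174]
LOAD_FAST w → push 1170. Stack: [1174, 1170]
BINARY_OP % → 1174 % 1170 = 4. Stack: [4]
STORE_FAST y → y=4. Stack: []
LOAD_FAST y → push 4. Stack: [4]
RETURN_VALUE → return 4.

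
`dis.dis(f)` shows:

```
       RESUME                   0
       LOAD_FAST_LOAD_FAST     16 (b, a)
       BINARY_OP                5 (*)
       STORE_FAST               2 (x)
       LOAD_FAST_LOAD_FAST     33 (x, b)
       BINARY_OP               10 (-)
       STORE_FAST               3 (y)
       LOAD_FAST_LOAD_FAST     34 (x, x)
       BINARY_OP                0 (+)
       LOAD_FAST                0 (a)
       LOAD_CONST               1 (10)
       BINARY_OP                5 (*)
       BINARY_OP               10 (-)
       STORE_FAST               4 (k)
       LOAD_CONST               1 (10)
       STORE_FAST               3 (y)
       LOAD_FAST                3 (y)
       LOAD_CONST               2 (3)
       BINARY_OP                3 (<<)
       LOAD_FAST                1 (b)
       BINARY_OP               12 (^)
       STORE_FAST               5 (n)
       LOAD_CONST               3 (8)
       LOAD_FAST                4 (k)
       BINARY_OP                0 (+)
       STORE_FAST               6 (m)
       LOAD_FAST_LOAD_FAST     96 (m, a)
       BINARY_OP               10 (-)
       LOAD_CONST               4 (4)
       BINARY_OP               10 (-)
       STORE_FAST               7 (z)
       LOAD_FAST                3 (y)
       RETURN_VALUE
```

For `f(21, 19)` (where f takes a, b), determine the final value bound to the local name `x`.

399

LOAD_FAST_LOAD_FAST b,a → push 19,21. Stack: [19, 21]
BINARY_OP * → 19 * 21 = 399. Stack: [399]
STORE_FAST x → x=399. Stack: []
LOAD_FAST_LOAD_FAST x,b → push 399,19. Stack: [399, 19]
BINARY_OP - → 399 - 19 = 380. Stack: [380]
STORE_FAST y → y=380. Stack: []
LOAD_FAST_LOAD_FAST x,x → push 399,399. Stack: [399, 399]
BINARY_OP + → 399 + 399 = 798. Stack: [798]
LOAD_FAST a → push 21. Stack: [798, 21]
LOAD_CONST → push 10. Stack: [798, 21, 10]
BINARY_OP * → 21 * 10 = 210. Stack: [798, 210]
BINARY_OP - → 798 - 210 = 588. Stack: [588]
STORE_FAST k → k=588. Stack: []
LOAD_CONST → push 10. Stack: [10]
STORE_FAST y → y=10. Stack: []
LOAD_FAST y → push 10. Stack: [10]
LOAD_CONST → push 3. Stack: [10, 3]
BINARY_OP << → 10 << 3 = 80. Stack: [80]
LOAD_FAST b → push 19. Stack: [80, 19]
BINARY_OP ^ → 80 ^ 19 = 67. Stack: [67]
STORE_FAST n → n=67. Stack: []
LOAD_CONST → push 8. Stack: [8]
LOAD_FAST k → push 588. Stack: [8, 588]
BINARY_OP + → 8 + 588 = 596. Stack: [596]
STORE_FAST m → m=596. Stack: []
LOAD_FAST_LOAD_FAST m,a → push 596,21. Stack: [596, 21]
BINARY_OP - → 596 - 21 = 575. Stack: [575]
LOAD_CONST → push 4. Stack: [575, 4]
BINARY_OP - → 575 - 4 = 571. Stack: [571]
STORE_FAST z → z=571. Stack: []
LOAD_FAST y → push 10. Stack: [10]
RETURN_VALUE → return 10.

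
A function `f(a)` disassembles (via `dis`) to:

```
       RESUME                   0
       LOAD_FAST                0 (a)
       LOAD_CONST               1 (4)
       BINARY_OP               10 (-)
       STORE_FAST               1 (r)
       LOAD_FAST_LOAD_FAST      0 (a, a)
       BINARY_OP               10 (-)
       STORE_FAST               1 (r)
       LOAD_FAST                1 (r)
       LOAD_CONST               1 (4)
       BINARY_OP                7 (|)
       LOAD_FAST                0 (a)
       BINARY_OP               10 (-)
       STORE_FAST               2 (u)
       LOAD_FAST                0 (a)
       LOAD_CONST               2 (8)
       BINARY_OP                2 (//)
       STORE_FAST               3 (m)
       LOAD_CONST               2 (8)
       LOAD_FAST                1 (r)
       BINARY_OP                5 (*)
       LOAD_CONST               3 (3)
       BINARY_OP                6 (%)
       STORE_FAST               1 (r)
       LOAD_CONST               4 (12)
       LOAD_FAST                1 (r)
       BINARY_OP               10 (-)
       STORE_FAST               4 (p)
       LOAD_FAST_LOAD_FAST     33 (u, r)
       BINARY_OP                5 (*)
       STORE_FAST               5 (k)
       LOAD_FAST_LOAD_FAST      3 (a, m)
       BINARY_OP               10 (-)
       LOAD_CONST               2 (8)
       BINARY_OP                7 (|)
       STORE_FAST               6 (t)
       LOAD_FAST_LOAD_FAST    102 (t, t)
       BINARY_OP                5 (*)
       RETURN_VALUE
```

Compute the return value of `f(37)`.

1681

LOAD_FAST a → push 37. Stack: [37]
LOAD_CONST → push 4. Stack: [37, 4]
BINARY_OP - → 37 - 4 = 33. Stack: [33]
STORE_FAST r → r=33. Stack: []
LOAD_FAST_LOAD_FAST a,a → push 37,37. Stack: [37, 37]
BINARY_OP - → 37 - 37 = 0. Stack: [0]
STORE_FAST r → r=0. Stack: []
LOAD_FAST r → push 0. Stack: [0]
LOAD_CONST → push 4. Stack: [0, 4]
BINARY_OP | → 0 | 4 = 4. Stack: [4]
LOAD_FAST a → push 37. Stack: [4, 37]
BINARY_OP - → 4 - 37 = -33. Stack: [-33]
STORE_FAST u → u=-33. Stack: []
LOAD_FAST a → push 37. Stack: [37]
LOAD_CONST → push 8. Stack: [37, 8]
BINARY_OP // → 37 // 8 = 4. Stack: [4]
STORE_FAST m → m=4. Stack: []
LOAD_CONST → push 8. Stack: [8]
LOAD_FAST r → push 0. Stack: [8, 0]
BINARY_OP * → 8 * 0 = 0. Stack: [0]
LOAD_CONST → push 3. Stack: [0, 3]
BINARY_OP % → 0 % 3 = 0. Stack: [0]
STORE_FAST r → r=0. Stack: []
LOAD_CONST → push 12. Stack: [12]
LOAD_FAST r → push 0. Stack: [12, 0]
BINARY_OP - → 12 - 0 = 12. Stack: [12]
STORE_FAST p → p=12. Stack: []
LOAD_FAST_LOAD_FAST u,r → push -33,0. Stack: [-33, 0]
BINARY_OP * → -33 * 0 = 0. Stack: [0]
STORE_FAST k → k=0. Stack: []
LOAD_FAST_LOAD_FAST a,m → push 37,4. Stack: [37, 4]
BINARY_OP - → 37 - 4 = 33. Stack: [33]
LOAD_CONST → push 8. Stack: [33, 8]
BINARY_OP | → 33 | 8 = 41. Stack: [41]
STORE_FAST t → t=41. Stack: []
LOAD_FAST_LOAD_FAST t,t → push 41,41. Stack: [41, 41]
BINARY_OP * → 41 * 41 = 1681. Stack: [1681]
RETURN_VALUE → return 1681.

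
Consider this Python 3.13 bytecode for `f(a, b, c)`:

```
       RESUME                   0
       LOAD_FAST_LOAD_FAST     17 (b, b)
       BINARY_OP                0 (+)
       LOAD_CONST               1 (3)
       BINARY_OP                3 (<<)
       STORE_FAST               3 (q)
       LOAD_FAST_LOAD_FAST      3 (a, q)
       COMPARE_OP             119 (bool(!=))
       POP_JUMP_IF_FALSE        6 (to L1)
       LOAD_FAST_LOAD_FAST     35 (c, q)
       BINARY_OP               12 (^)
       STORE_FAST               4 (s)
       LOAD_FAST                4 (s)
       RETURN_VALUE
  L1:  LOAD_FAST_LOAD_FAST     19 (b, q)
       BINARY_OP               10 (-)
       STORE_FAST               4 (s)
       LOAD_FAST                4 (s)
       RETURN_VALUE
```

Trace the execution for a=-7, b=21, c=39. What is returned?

375

LOAD_FAST_LOAD_FAST b,b → push 21,21. Stack: [21, 21]
BINARY_OP + → 21 + 21 = 42. Stack: [42]
LOAD_CONST → push 3. Stack: [42, 3]
BINARY_OP << → 42 << 3 = 336. Stack: [336]
STORE_FAST q → q=336. Stack: []
LOAD_FAST_LOAD_FAST a,q → push -7,336. Stack: [-7, 336]
COMPARE_OP bool(!=) → -7 vs 336 = True. Stack: [True]
POP_JUMP_IF_FALSE → pop True; no jump. Stack: []
LOAD_FAST_LOAD_FAST c,q → push 39,336. Stack: [39, 336]
BINARY_OP ^ → 39 ^ 336 = 375. Stack: [375]
STORE_FAST s → s=375. Stack: []
LOAD_FAST s → push 375. Stack: [375]
RETURN_VALUE → return 375.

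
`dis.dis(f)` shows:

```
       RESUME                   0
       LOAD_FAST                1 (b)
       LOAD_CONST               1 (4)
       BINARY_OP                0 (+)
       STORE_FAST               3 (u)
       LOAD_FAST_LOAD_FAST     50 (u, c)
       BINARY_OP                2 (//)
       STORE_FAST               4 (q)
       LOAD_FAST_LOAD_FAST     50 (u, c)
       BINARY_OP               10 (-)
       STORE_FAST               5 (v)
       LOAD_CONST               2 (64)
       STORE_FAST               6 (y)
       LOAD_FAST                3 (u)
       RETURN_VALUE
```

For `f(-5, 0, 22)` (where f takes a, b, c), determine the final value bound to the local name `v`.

LOAD_FAST b → push 0. Stack: [0]
LOAD_CONST → push 4. Stack: [0, 4]
BINARY_OP + → 0 + 4 = 4. Stack: [4]
STORE_FAST u → u=4. Stack: []
LOAD_FAST_LOAD_FAST u,c → push 4,22. Stack: [4, 22]
BINARY_OP // → 4 // 22 = 0. Stack: [0]
STORE_FAST q → q=0. Stack: []
LOAD_FAST_LOAD_FAST u,c → push 4,22. Stack: [4, 22]
BINARY_OP - → 4 - 22 = -18. Stack: [-18]
STORE_FAST v → v=-18. Stack: []
LOAD_CONST → push 64. Stack: [64]
STORE_FAST y → y=64. Stack: []
LOAD_FAST u → push 4. Stack: [4]
RETURN_VALUE → return 4.

-18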